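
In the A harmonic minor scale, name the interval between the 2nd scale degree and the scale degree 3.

minor second

The scale runs A B C D E F G♯.
So we need the interval from B up to C.
From B to C: 1 semitone over a second = minor.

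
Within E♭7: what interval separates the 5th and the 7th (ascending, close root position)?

The chord tones of E♭7 (E♭ dominant seventh) are E♭-G-B♭-D♭.
5th = B♭; 7th = D♭.
From B♭ to D♭: 3 semitones over a third = minor.

minor third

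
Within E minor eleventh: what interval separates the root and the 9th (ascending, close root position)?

major 9th

Spelling the chord: E G B D F♯ A.
So we need the interval from E up to F♯.
E up to F♯ spans 9 letter names and 14 semitones — a major ninth.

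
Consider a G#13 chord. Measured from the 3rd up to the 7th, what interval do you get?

diminished fifth

Spelling the chord: G#–B#–D#–F#–A#–E#.
3rd = B#; 7th = F#.
B# up to F# is 6 semitones, a half step narrower than a perfect fifth, so the interval is diminished.
That tritone between 3rd and 7th is what gives the dominant seventh its pull toward resolution.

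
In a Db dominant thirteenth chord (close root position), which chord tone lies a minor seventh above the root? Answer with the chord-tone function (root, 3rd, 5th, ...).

Spelling the chord: Db–F–Ab–Cb–Eb–Bb.
The root is Db. A minor seventh above Db is Cb.
Cb is the chord's 7th.

7th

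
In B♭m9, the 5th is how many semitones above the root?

B♭min9: B♭–D♭–F–A♭–C.
B♭ to F is a perfect fifth: 7 semitones.

7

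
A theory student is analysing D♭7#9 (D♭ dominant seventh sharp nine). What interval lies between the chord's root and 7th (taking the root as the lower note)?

Spelling the chord: D♭-F-A♭-C♭-E.
That puts D♭ below C♭.
7 letter names make it a seventh; at 10 semitones (a half step narrower than major) the quality is minor.

minor 7th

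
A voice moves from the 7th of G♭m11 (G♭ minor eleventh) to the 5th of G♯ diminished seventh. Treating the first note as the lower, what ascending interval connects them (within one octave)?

augmented 6th

The 7th of G♭m11 (G♭ minor eleventh) is F♭; the 5th of G♯ diminished seventh is D.
From F♭ to D: 10 semitones over a sixth = augmented.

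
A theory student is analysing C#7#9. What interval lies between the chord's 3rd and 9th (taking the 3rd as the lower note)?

major seventh

The chord tones of C#7#9 (C# dominant seventh sharp nine) are C#–E#–G#–B–D##.
3rd = E#; 9th = D##.
E# up to D## spans 7 letter names and 11 semitones — a major seventh.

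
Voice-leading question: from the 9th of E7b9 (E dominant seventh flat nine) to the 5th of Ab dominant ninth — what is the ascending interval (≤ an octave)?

m7

E7b9 (E dominant seventh flat nine) has F as its 9th, and Ab dominant ninth has Eb as its 5th.
7 letter names make it a seventh; at 10 semitones (a half step narrower than major) the quality is minor.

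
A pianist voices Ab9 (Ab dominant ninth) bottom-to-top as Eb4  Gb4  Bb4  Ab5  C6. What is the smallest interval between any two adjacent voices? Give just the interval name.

minor third

Adjacent intervals: Eb4→Gb4 = minor third; Gb4→Bb4 = major third; Bb4→Ab5 = minor seventh; Ab5→C6 = major third.
The smallest is Eb4 to Gb4, a minor third (3 semitones).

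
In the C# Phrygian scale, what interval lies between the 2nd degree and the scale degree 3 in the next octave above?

The scale runs C# D E F# G# A B.
2nd degree = D; 3rd scale degree (up an octave) = E.
From D to E is 14 semitones, exactly the major ninth.

major ninth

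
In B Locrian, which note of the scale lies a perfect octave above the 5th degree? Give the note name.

F

The scale is B C D E F G A.
The 5th degree is F; a perfect octave above that is F — scale degree 5.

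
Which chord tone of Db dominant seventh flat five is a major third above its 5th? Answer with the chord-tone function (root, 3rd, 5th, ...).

Db dominant seventh flat five: Db F Abb Cb.
The 5th is Abb. A major third above Abb is Cb.
Cb is the chord's 7th.

7th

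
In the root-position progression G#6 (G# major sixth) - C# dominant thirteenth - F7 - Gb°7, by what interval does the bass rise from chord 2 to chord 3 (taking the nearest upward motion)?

diminished fourth

The roots are C# and F.
C# up to F is 4 semitones, a half step narrower than a perfect fourth, so the interval is diminished.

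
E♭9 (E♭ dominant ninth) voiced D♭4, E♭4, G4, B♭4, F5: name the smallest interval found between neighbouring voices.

major second

Adjacent intervals: D♭4→E♭4 = major second; E♭4→G4 = major third; G4→B♭4 = minor third; B♭4→F5 = perfect fifth.
The smallest is D♭4 to E♭4, a major second (2 semitones).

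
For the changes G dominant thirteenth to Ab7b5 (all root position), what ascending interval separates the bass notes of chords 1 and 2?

The roots are G and Ab.
2 letter names make it a second; at 1 semitone (a half step narrower than major) the quality is minor.

minor second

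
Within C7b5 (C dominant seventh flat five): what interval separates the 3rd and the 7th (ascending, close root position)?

The chord tones of C7b5 (C dominant seventh flat five) are C-E-Gb-Bb.
The 3rd is E and the 7th is Bb.
5 letter names make it a fifth; at 6 semitones (a half step narrower than perfect) the quality is diminished.

d5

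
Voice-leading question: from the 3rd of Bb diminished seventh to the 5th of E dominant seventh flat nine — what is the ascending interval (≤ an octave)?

augmented 6th

The 3rd of Bb diminished seventh is Db; the 5th of E dominant seventh flat nine is B.
Db up to B is 10 semitones, a half step wider than a major sixth, so the interval is augmented.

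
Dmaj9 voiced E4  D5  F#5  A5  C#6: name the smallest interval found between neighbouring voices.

Adjacent intervals: E4→D5 = minor seventh; D5→F#5 = major third; F#5→A5 = minor third; A5→C#6 = major third.
The smallest is F#5 to A5, a minor third (3 semitones).

minor third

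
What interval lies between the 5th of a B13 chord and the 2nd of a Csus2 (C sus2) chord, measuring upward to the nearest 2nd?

B13 has F# as its 5th, and Csus2 (C sus2) has D as its 2nd.
6 letter names make it a sixth; at 8 semitones (a half step narrower than major) the quality is minor.

minor sixth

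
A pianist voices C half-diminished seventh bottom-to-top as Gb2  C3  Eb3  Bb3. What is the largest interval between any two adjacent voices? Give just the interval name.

perfect fifth

Adjacent intervals: Gb2→C3 = augmented fourth; C3→Eb3 = minor third; Eb3→Bb3 = perfect fifth.
The largest is Eb3 to Bb3, a perfect fifth (7 semitones).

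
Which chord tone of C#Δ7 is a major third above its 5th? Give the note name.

B#

The chord tones of C#M7 are C# E# G# B#.
The 5th is G#. A major third above G# is B#.
B# is the chord's 7th.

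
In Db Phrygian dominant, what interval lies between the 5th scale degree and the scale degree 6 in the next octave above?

minor 9th

Db phrygian dominant: Db Ebb F Gb Ab Bbb Cb.
That puts Ab below Bbb.
Ab up to Bbb is 13 semitones, a half step narrower than a major ninth, so the interval is minor.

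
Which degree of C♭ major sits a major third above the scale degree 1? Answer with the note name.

Eb

The scale is C♭ D♭ E♭ F♭ G♭ A♭ B♭.
The scale degree 1 is C♭; a major third above that is E♭ — scale degree 3.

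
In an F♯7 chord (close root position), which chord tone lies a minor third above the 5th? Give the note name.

F♯7 (F♯ dominant seventh) is spelled F♯, A♯, C♯, E.
The 5th is C♯. A minor third above C♯ is E.
E is the chord's 7th.

E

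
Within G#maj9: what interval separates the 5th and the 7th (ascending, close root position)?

major 3rd

Spelling the chord: G#, B#, D#, F##, A#.
So we need the interval from D# up to F##.
From D# to F## is 4 semitones, exactly the major third.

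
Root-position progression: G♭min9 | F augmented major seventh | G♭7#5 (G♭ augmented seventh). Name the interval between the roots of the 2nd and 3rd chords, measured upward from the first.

The roots are F and G♭.
From F to G♭: 1 semitone over a second = minor.

minor 2nd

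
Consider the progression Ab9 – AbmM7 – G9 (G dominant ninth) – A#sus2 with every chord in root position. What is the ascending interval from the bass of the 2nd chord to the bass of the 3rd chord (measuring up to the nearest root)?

major seventh

The roots are Ab and G.
Ab up to G spans 7 letter names and 11 semitones — a major seventh.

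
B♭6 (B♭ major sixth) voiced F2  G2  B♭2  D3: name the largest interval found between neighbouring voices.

Adjacent intervals: F2→G2 = major second; G2→B♭2 = minor third; B♭2→D3 = major third.
The largest is B♭2 to D3, a major third (4 semitones).

M3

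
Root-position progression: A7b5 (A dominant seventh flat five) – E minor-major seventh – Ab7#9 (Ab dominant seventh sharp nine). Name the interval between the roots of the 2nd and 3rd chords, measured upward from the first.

d4

The roots are E and Ab.
E up to Ab is 4 semitones, a half step narrower than a perfect fourth, so the interval is diminished.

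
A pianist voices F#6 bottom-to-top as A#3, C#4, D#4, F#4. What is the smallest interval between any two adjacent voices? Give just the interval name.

Adjacent intervals: A#3→C#4 = minor third; C#4→D#4 = major second; D#4→F#4 = minor third.
The smallest is C#4 to D#4, a major second (2 semitones).

major second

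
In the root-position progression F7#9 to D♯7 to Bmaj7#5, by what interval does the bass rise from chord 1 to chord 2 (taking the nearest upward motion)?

augmented sixth

The roots are F and D♯.
6 letter names make it a sixth; at 10 semitones (a half step wider than major) the quality is augmented.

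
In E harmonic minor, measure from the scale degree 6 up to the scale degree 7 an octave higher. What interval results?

augmented ninth

The scale runs E F# G A B C D#.
That puts C below D#.
9 letter names make it a ninth; at 15 semitones (a half step wider than major) the quality is augmented.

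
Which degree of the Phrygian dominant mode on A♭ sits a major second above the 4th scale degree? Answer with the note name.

The scale is A♭ B𝄫 C D♭ E♭ F♭ G♭.
The 4th scale degree is D♭; a major second above that is E♭ — scale degree 5.

Eb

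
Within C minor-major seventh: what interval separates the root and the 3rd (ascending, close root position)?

Spelling the chord: C E♭ G B.
That puts C below E♭.
From C to E♭: 3 semitones over a third = minor.

minor 3rd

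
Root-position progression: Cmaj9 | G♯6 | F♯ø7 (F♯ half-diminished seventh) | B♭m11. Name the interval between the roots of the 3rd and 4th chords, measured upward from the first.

diminished fourth

The roots are F♯ and B♭.
4 letter names make it a fourth; at 4 semitones (a half step narrower than perfect) the quality is diminished.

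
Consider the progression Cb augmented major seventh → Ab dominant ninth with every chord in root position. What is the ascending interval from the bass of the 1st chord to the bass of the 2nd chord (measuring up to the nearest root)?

major sixth

The roots are Cb and Ab.
Counting 6 letters and 9 half steps from Cb gives a major sixth.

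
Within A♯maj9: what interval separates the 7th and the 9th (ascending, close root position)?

A♯ major ninth is spelled A♯-C𝄪-E♯-G𝄪-B♯.
7th = G𝄪; 9th = B♯.
3 letter names make it a third; at 3 semitones (a half step narrower than major) the quality is minor.

minor third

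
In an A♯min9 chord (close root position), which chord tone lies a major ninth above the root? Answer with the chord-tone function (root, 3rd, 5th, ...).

9th

The chord tones of A♯min9 are A♯, C♯, E♯, G♯, B♯.
The root is A♯. A major ninth above A♯ is B♯.
B♯ is the chord's 9th.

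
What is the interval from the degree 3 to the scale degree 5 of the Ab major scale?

Spelling the Ab major scale: Ab Bb C Db Eb F G.
Degree 3 = C; 5th scale degree = Eb.
From C to Eb: 3 semitones over a third = minor.

minor third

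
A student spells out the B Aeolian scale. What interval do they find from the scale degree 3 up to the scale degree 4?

B natural minor: B C# D E F# G A.
Scale degree 3 = D; scale degree 4 = E.
D up to E spans 2 letter names and 2 semitones — a major second.

M2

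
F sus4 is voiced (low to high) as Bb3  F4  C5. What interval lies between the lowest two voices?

Those voices are Bb3 and F4.
Counting 5 letters and 7 half steps from Bb gives a perfect fifth.

perfect fifth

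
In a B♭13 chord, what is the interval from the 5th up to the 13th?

B♭ dominant thirteenth: B♭-D-F-A♭-C-G.
The 5th is F and the 13th is G.
Counting 9 letters and 14 half steps from F gives a major ninth.

major ninth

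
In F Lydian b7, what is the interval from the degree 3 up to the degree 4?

major second

Spelling F Lydian b7: F G A B C D Eb.
That puts A below B.
From A to B is 2 semitones, exactly the major second.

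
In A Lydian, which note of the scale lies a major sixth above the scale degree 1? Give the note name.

The scale is A B C# D# E F# G#.
The scale degree 1 is A; a major sixth above that is F# — scale degree 6.

F#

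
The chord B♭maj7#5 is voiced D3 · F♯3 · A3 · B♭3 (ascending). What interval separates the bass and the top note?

minor sixth

The outer voices are D3 and B♭3.
D up to B♭ is 8 semitones, a half step narrower than a major sixth, so the interval is minor.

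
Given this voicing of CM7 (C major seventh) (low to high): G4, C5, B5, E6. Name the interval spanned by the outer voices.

major thirteenth

The outer voices are G4 and E6.
Counting 13 letters and 21 half steps from G gives a major thirteenth.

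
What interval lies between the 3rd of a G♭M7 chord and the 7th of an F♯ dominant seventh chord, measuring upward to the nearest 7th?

augmented 4th

G♭M7 has B♭ as its 3rd, and F♯ dominant seventh has E as its 7th.
B♭ up to E is 6 semitones, a half step wider than a perfect fourth, so the interval is augmented.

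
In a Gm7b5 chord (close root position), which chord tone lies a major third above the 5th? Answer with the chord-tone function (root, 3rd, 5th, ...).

7th

G half-diminished seventh is spelled G–Bb–Db–F.
The 5th is Db. A major third above Db is F.
F is the chord's 7th.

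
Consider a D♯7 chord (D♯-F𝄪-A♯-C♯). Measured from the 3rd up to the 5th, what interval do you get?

The 3rd is F𝄪 and the 5th is A♯.
From F𝄪 to A♯: 3 semitones over a third = minor.

minor third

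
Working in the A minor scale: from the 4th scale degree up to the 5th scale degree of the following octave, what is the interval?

major ninth

The scale runs A B C D E F G.
4th scale degree = D; degree 5 (up an octave) = E.
From D to E is 14 semitones, exactly the major ninth.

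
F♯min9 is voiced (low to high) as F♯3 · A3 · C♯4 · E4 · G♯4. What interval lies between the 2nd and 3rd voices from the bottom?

major third

Those voices are A3 and C♯4.
From A to C♯ is 4 semitones, exactly the major third.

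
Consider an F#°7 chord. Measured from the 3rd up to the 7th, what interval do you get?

diminished fifth

F#°7 is spelled F#–A–C–Eb.
The 3rd is A and the 7th is Eb.
From A to Eb: 6 semitones over a fifth = diminished.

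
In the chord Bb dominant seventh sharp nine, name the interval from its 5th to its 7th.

minor 3rd

Bb dominant seventh sharp nine: Bb D F Ab C#.
So we need the interval from F up to Ab.
From F to Ab: 3 semitones over a third = minor.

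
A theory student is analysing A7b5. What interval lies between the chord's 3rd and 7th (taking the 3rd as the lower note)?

A dominant seventh flat five: A C♯ E♭ G.
3rd = C♯; 7th = G.
From C♯ to G: 6 semitones over a fifth = diminished.

diminished fifth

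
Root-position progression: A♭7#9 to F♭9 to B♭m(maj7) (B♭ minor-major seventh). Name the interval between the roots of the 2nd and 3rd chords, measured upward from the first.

A4

The roots are F♭ and B♭.
4 letter names make it a fourth; at 6 semitones (a half step wider than perfect) the quality is augmented.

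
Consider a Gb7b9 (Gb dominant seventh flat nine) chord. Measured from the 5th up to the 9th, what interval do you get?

Gb7b9 (Gb dominant seventh flat nine): Gb-Bb-Db-Fb-Abb.
The 5th is Db and the 9th is Abb.
From Db to Abb: 6 semitones over a fifth = diminished.

diminished fifth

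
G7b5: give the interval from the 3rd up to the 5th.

diminished third

Spelling the chord: G B Db F.
So we need the interval from B up to Db.
3 letter names make it a third; at 2 semitones (a whole step narrower than major) the quality is diminished.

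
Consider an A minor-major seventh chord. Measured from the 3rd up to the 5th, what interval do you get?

major 3rd

The chord tones of A minor-major seventh are A–C–E–G#.
3rd = C; 5th = E.
From C to E is 4 semitones, exactly the major third.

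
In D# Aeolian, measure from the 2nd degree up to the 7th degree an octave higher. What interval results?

The scale runs D# E# F# G# A# B C#.
2nd degree = E#; degree 7 (up an octave) = C#.
From E# to C#: 20 semitones over a thirteenth = minor.

minor thirteenth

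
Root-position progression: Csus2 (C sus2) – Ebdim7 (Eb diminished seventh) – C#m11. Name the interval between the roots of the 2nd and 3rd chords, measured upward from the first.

The roots are Eb and C#.
Eb up to C# is 10 semitones, a half step wider than a major sixth, so the interval is augmented.

augmented sixth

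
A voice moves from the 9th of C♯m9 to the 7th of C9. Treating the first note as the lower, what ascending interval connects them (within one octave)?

C♯m9 has D♯ as its 9th, and C9 has B♭ as its 7th.
D♯ up to B♭ is 7 semitones, a whole step narrower than a major sixth, so the interval is diminished.

diminished sixth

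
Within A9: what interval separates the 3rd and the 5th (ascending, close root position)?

A dominant ninth: A, C#, E, G, B.
That puts C# below E.
C# up to E is 3 semitones, a half step narrower than a major third, so the interval is minor.

m3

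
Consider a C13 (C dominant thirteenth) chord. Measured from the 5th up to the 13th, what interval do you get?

major ninth

C13 (C dominant thirteenth) is spelled C, E, G, Bb, D, A.
That puts G below A.
From G to A is 14 semitones, exactly the major ninth.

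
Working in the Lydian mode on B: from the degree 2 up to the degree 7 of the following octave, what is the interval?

major thirteenth

B lydian: B C# D# E# F# G# A#.
Degree 2 = C#; 7th degree (up an octave) = A#.
C# up to A# spans 13 letter names and 21 semitones — a major thirteenth.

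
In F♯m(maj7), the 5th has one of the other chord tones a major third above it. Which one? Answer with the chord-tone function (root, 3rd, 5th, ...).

7th

Spelling the chord: F♯ A C♯ E♯.
The 5th is C♯. A major third above C♯ is E♯.
E♯ is the chord's 7th.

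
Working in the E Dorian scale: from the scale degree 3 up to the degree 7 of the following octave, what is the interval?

E dorian: E F# G A B C# D.
The scale degree 3 is G and the degree 7 (up an octave) is D.
G up to D spans 12 letter names and 19 semitones — a perfect twelfth.

perfect twelfth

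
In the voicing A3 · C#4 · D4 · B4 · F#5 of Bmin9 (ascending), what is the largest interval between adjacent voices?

major sixth

Adjacent intervals: A3→C#4 = major third; C#4→D4 = minor second; D4→B4 = major sixth; B4→F#5 = perfect fifth.
The largest is D4 to B4, a major sixth (9 semitones).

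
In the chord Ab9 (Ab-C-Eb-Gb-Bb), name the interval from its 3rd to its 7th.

diminished fifth

So we need the interval from C up to Gb.
5 letter names make it a fifth; at 6 semitones (a half step narrower than perfect) the quality is diminished.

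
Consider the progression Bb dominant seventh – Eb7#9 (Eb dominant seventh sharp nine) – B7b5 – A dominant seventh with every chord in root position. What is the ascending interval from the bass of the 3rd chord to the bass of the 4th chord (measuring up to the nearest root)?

The roots are B and A.
7 letter names make it a seventh; at 10 semitones (a half step narrower than major) the quality is minor.

minor seventh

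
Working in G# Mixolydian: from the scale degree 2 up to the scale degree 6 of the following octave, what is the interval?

G# mixolydian: G# A# B# C# D# E# F#.
The scale degree 2 is A# and the 6th degree (up an octave) is E#.
Counting 12 letters and 19 half steps from A# gives a perfect twelfth.

P12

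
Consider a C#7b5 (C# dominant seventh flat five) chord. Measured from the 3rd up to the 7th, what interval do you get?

diminished fifth

Spelling the chord: C#–E#–G–B.
So we need the interval from E# up to B.
5 letter names make it a fifth; at 6 semitones (a half step narrower than perfect) the quality is diminished.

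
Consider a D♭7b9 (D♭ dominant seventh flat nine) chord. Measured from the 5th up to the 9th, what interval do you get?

D♭ dominant seventh flat nine: D♭, F, A♭, C♭, E𝄫.
The 5th is A♭ and the 9th is E𝄫.
From A♭ to E𝄫: 6 semitones over a fifth = diminished.

d5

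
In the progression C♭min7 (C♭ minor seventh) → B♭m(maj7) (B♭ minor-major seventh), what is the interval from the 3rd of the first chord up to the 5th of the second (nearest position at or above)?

augmented second

The 3rd of C♭min7 (C♭ minor seventh) is E𝄫; the 5th of B♭m(maj7) (B♭ minor-major seventh) is F.
2 letter names make it a second; at 3 semitones (a half step wider than major) the quality is augmented.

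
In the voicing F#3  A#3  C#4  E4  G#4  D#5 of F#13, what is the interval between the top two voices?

P5

Those voices are G#4 and D#5.
From G# to D# is 7 semitones, exactly the perfect fifth.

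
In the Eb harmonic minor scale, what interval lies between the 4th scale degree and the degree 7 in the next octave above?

augmented eleventh

The scale runs Eb F Gb Ab Bb Cb D.
The 4th scale degree is Ab and the 7th degree (up an octave) is D.
11 letter names make it an eleventh; at 18 semitones (a half step wider than perfect) the quality is augmented.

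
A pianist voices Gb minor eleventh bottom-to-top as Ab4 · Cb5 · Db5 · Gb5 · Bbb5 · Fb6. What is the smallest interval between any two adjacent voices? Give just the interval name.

major second

Adjacent intervals: Ab4→Cb5 = minor third; Cb5→Db5 = major second; Db5→Gb5 = perfect fourth; Gb5→Bbb5 = minor third; Bbb5→Fb6 = perfect fifth.
The smallest is Cb5 to Db5, a major second (2 semitones).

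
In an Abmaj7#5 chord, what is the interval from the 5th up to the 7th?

Spelling the chord: Ab C E G.
The 5th is E and the 7th is G.
From E to G: 3 semitones over a third = minor.

minor 3rd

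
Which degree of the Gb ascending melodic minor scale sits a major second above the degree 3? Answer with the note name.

The scale is Gb Ab Bbb Cb Db Eb F.
The degree 3 is Bbb; a major second above that is Cb — scale degree 4.

Cb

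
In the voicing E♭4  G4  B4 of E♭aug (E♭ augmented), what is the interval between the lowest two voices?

Those voices are E♭4 and G4.
From E♭ to G is 4 semitones, exactly the major third.

M3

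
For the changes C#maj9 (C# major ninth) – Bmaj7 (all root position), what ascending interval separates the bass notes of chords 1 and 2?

The roots are C# and B.
7 letter names make it a seventh; at 10 semitones (a half step narrower than major) the quality is minor.

m7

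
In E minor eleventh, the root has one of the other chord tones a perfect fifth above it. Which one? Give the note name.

Em11 (E minor eleventh) is spelled E-G-B-D-F#-A.
The root is E. A perfect fifth above E is B.
B is the chord's 5th.

B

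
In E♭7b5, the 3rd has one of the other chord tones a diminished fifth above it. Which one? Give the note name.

Db

E♭7b5 (E♭ dominant seventh flat five): E♭-G-B𝄫-D♭.
The 3rd is G. A diminished fifth above G is D♭.
D♭ is the chord's 7th.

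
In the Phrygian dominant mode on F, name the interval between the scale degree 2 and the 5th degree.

A4

Spelling the Phrygian dominant mode on F: F Gb A Bb C Db Eb.
So we need the interval from Gb up to C.
Gb up to C is 6 semitones, a half step wider than a perfect fourth, so the interval is augmented.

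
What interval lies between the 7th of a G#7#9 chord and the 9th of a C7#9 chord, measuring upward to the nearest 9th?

The 7th of G#7#9 is F#; the 9th of C7#9 is D#.
From F# to D# is 9 semitones, exactly the major sixth.

major sixth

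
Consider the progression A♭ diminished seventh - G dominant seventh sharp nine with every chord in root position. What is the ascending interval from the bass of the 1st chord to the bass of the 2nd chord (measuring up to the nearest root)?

The roots are A♭ and G.
A♭ up to G spans 7 letter names and 11 semitones — a major seventh.

M7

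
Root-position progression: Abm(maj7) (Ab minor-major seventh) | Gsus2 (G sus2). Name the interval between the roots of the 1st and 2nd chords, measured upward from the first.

M7

The roots are Ab and G.
From Ab to G is 11 semitones, exactly the major seventh.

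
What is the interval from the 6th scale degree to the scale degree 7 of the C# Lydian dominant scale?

C# lydian dominant: C# D# E# F## G# A# B.
6th scale degree = A#; 7th degree = B.
2 letter names make it a second; at 1 semitone (a half step narrower than major) the quality is minor.

minor second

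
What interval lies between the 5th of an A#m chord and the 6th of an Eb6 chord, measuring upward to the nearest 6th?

The 5th of A#m is E#; the 6th of Eb6 is C.
6 letter names make it a sixth; at 7 semitones (a whole step narrower than major) the quality is diminished.

diminished sixth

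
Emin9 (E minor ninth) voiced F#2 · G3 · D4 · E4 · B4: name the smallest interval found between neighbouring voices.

Adjacent intervals: F#2→G3 = minor ninth; G3→D4 = perfect fifth; D4→E4 = major second; E4→B4 = perfect fifth.
The smallest is D4 to E4, a major second (2 semitones).

major second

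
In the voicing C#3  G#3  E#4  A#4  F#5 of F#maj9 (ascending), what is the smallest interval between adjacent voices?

Adjacent intervals: C#3→G#3 = perfect fifth; G#3→E#4 = major sixth; E#4→A#4 = perfect fourth; A#4→F#5 = minor sixth.
The smallest is E#4 to A#4, a perfect fourth (5 semitones).

perfect fourth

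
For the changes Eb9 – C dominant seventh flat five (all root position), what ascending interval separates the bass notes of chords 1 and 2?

major 6th

The roots are Eb and C.
Eb up to C spans 6 letter names and 9 semitones — a major sixth.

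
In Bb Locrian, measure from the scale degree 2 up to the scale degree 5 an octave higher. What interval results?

Bb locrian: Bb Cb Db Eb Fb Gb Ab.
So we need the interval from Cb up to Fb.
Counting 11 letters and 17 half steps from Cb gives a perfect eleventh.

perfect eleventh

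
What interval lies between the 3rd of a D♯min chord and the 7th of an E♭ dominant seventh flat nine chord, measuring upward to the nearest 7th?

D♯min has F♯ as its 3rd, and E♭ dominant seventh flat nine has D♭ as its 7th.
6 letter names make it a sixth; at 7 semitones (a whole step narrower than major) the quality is diminished.

diminished sixth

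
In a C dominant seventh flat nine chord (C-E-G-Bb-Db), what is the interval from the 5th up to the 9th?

So we need the interval from G up to Db.
From G to Db: 6 semitones over a fifth = diminished.

d5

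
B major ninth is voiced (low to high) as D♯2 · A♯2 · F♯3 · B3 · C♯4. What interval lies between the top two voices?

Those voices are B3 and C♯4.
B up to C♯ spans 2 letter names and 2 semitones — a major second.

M2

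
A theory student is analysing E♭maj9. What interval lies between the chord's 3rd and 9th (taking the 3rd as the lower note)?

E♭maj9 (E♭ major ninth) is spelled E♭-G-B♭-D-F.
3rd = G; 9th = F.
7 letter names make it a seventh; at 10 semitones (a half step narrower than major) the quality is minor.

minor 7th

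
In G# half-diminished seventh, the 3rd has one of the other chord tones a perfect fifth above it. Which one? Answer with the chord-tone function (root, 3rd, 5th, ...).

7th

The chord tones of G#ø7 (G# half-diminished seventh) are G# B D F#.
The 3rd is B. A perfect fifth above B is F#.
F# is the chord's 7th.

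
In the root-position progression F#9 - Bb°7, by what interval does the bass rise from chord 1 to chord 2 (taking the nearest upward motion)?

diminished 4th

The roots are F# and Bb.
F# up to Bb is 4 semitones, a half step narrower than a perfect fourth, so the interval is diminished.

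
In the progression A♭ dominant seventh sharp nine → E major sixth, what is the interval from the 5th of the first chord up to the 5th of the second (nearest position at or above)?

A♭ dominant seventh sharp nine has E♭ as its 5th, and E major sixth has B as its 5th.
5 letter names make it a fifth; at 8 semitones (a half step wider than perfect) the quality is augmented.

augmented fifth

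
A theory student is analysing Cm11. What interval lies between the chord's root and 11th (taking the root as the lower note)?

Cm11: C E♭ G B♭ D F.
The root is C and the 11th is F.
Counting 11 letters and 17 half steps from C gives a perfect eleventh.

P11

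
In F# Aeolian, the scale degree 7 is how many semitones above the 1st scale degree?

The scale is F# G# A B C# D E.
F# up to E is a minor seventh — 10 semitones.

10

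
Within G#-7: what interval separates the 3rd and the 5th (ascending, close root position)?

G#-7 (G# minor seventh): G#–B–D#–F#.
The 3rd is B and the 5th is D#.
Counting 3 letters and 4 half steps from B gives a major third.

M3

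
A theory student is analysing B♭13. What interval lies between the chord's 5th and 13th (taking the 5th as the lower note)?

B♭13: B♭–D–F–A♭–C–G.
The 5th is F and the 13th is G.
Counting 9 letters and 14 half steps from F gives a major ninth.

major ninth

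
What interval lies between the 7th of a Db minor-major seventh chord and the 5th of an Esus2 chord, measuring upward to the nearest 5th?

Db minor-major seventh has C as its 7th, and Esus2 has B as its 5th.
C up to B spans 7 letter names and 11 semitones — a major seventh.

major 7th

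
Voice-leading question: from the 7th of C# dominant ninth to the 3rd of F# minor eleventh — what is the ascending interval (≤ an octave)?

The 7th of C# dominant ninth is B; the 3rd of F# minor eleventh is A.
B up to A is 10 semitones, a half step narrower than a major seventh, so the interval is minor.

m7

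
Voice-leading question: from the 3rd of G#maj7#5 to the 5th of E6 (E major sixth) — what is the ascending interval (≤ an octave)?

diminished 8th

G#maj7#5 has B# as its 3rd, and E6 (E major sixth) has B as its 5th.
From B# to B: 11 semitones over an octave = diminished.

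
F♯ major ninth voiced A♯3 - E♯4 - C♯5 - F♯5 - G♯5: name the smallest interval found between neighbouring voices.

major 2nd

Adjacent intervals: A♯3→E♯4 = perfect fifth; E♯4→C♯5 = minor sixth; C♯5→F♯5 = perfect fourth; F♯5→G♯5 = major second.
The smallest is F♯5 to G♯5, a major second (2 semitones).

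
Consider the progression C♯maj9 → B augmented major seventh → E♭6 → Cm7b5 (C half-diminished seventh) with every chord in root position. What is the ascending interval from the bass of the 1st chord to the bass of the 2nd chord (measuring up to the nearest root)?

The roots are C♯ and B.
From C♯ to B: 10 semitones over a seventh = minor.

minor seventh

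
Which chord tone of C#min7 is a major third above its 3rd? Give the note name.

G#

Spelling the chord: C# E G# B.
The 3rd is E. A major third above E is G#.
G# is the chord's 5th.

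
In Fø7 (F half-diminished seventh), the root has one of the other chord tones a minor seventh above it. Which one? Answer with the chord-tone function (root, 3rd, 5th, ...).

7th

F half-diminished seventh is spelled F–Ab–Cb–Eb.
The root is F. A minor seventh above F is Eb.
Eb is the chord's 7th.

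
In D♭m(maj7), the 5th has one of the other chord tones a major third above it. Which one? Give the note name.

C

D♭mM7: D♭-F♭-A♭-C.
The 5th is A♭. A major third above A♭ is C.
C is the chord's 7th.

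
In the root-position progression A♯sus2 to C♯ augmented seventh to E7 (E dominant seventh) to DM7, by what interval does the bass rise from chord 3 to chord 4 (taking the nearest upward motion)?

The roots are E and D.
E up to D is 10 semitones, a half step narrower than a major seventh, so the interval is minor.

minor seventh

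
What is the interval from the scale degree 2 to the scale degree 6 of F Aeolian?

diminished fifth

The scale runs F G Ab Bb C Db Eb.
The scale degree 2 is G and the 6th degree is Db.
G up to Db is 6 semitones, a half step narrower than a perfect fifth, so the interval is diminished.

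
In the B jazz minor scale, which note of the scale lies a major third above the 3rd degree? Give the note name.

F#

The scale is B C♯ D E F♯ G♯ A♯.
The 3rd degree is D; a major third above that is F♯ — scale degree 5.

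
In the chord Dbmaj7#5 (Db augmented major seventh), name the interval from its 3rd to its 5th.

The chord tones of Dbmaj7#5 are Db-F-A-C.
So we need the interval from F up to A.
Counting 3 letters and 4 half steps from F gives a major third.

major third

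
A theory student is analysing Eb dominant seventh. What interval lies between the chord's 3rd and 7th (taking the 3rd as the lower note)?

Eb dominant seventh is spelled Eb G Bb Db.
That puts G below Db.
5 letter names make it a fifth; at 6 semitones (a half step narrower than perfect) the quality is diminished.

diminished 5th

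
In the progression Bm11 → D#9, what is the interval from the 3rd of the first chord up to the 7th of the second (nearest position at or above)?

The 3rd of Bm11 is D; the 7th of D#9 is C#.
Counting 7 letters and 11 half steps from D gives a major seventh.

M7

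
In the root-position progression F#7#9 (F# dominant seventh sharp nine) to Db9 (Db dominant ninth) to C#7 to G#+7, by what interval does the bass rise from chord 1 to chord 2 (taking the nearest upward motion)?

diminished 6th

The roots are F# and Db.
6 letter names make it a sixth; at 7 semitones (a whole step narrower than major) the quality is diminished.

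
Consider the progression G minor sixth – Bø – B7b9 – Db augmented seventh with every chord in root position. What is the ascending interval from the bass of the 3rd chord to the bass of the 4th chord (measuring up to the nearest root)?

diminished third

The roots are B and Db.
From B to Db: 2 semitones over a third = diminished.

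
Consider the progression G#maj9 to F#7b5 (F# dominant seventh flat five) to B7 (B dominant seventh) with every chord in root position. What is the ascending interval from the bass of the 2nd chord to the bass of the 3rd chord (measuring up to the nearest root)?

The roots are F# and B.
F# up to B spans 4 letter names and 5 semitones — a perfect fourth.

perfect 4th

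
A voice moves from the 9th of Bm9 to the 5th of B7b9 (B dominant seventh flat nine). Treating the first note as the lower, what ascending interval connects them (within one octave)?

perfect fourth

The 9th of Bm9 is C#; the 5th of B7b9 (B dominant seventh flat nine) is F#.
From C# to F# is 5 semitones, exactly the perfect fourth.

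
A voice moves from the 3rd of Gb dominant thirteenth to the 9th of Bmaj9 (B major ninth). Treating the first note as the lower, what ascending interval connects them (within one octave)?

The 3rd of Gb dominant thirteenth is Bb; the 9th of Bmaj9 (B major ninth) is C#.
Bb up to C# is 3 semitones, a half step wider than a major second, so the interval is augmented.

A2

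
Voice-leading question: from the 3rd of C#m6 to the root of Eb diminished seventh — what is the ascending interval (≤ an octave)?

The 3rd of C#m6 is E; the root of Eb diminished seventh is Eb.
From E to Eb: 11 semitones over an octave = diminished.

diminished 8th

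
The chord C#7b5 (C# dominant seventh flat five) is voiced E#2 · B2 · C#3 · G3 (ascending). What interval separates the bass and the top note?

The outer voices are E#2 and G3.
E# up to G is 14 semitones, a whole step narrower than a major tenth, so the interval is diminished.

diminished tenth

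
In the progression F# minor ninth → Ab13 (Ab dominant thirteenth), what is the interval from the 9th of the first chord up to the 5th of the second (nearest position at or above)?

diminished 6th

F# minor ninth has G# as its 9th, and Ab13 (Ab dominant thirteenth) has Eb as its 5th.
G# up to Eb is 7 semitones, a whole step narrower than a major sixth, so the interval is diminished.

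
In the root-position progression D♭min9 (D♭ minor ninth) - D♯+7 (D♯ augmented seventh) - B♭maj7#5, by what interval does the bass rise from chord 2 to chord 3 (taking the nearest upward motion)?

The roots are D♯ and B♭.
6 letter names make it a sixth; at 7 semitones (a whole step narrower than major) the quality is diminished.

diminished 6th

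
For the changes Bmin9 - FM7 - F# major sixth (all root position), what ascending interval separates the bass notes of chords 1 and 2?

The roots are B and F.
5 letter names make it a fifth; at 6 semitones (a half step narrower than perfect) the quality is diminished.

diminished 5th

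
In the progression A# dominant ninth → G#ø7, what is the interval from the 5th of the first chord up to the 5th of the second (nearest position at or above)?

The 5th of A# dominant ninth is E#; the 5th of G#ø7 is D.
From E# to D: 9 semitones over a seventh = diminished.

diminished 7th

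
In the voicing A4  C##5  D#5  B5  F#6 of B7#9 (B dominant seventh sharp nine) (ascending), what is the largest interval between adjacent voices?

Adjacent intervals: A4→C##5 = augmented third; C##5→D#5 = minor second; D#5→B5 = minor sixth; B5→F#6 = perfect fifth.
The largest is D#5 to B5, a minor sixth (8 semitones).

m6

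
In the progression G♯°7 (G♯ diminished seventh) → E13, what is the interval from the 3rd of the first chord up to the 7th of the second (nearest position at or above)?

minor third

G♯°7 (G♯ diminished seventh) has B as its 3rd, and E13 has D as its 7th.
B up to D is 3 semitones, a half step narrower than a major third, so the interval is minor.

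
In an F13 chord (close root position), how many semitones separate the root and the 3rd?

4

Spelling the chord: F A C E♭ G D.
F to A is a major third: 4 semitones.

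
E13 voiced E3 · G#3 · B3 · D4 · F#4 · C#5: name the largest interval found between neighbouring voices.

perfect fifth

Adjacent intervals: E3→G#3 = major third; G#3→B3 = minor third; B3→D4 = minor third; D4→F#4 = major third; F#4→C#5 = perfect fifth.
The largest is F#4 to C#5, a perfect fifth (7 semitones).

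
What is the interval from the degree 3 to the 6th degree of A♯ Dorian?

A4

Spelling A♯ Dorian: A♯ B♯ C♯ D♯ E♯ F𝄪 G♯.
That puts C♯ below F𝄪.
From C♯ to F𝄪: 6 semitones over a fourth = augmented.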